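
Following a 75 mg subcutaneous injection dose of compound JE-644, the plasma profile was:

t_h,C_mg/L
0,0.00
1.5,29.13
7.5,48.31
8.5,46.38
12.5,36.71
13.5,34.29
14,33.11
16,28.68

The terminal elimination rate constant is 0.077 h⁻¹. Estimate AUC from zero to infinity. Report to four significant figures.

Trapezoidal AUC_0→16:
  [0→1.5]: (0.00+29.13)/2 × 1.5 = 21.8475
  [1.5→7.5]: (29.13+48.31)/2 × 6 = 232.32
  [7.5→8.5]: (48.31+46.38)/2 × 1 = 47.345
  [8.5→12.5]: (46.38+36.71)/2 × 4 = 166.18
  [12.5→13.5]: (36.71+34.29)/2 × 1 = 35.5
  [13.5→14]: (34.29+33.11)/2 × 0.5 = 16.85
  [14→16]: (33.11+28.68)/2 × 2 = 61.79
  Sum = 581.8325 mg/L·h
Extrapolated tail: C_last / k_e = 28.68 / 0.077 = 372.468
AUC_0→∞ = 581.8325 + 372.468 = 954.3005 mg/L·h

AUC = 954.3 mg/L·h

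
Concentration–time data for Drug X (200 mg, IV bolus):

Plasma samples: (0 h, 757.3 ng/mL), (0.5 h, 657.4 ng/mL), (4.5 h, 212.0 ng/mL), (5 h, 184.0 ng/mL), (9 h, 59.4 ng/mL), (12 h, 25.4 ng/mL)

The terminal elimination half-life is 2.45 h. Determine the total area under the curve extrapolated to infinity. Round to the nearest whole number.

AUC = 2895 ng/mL·h

Trapezoidal AUC_0→12:
  [0→0.5]: (757.3+657.4)/2 × 0.5 = 353.675
  [0.5→4.5]: (657.4+212.0)/2 × 4 = 1738.8
  [4.5→5]: (212.0+184.0)/2 × 0.5 = 99.0
  [5→9]: (184.0+59.4)/2 × 4 = 486.8
  [9→12]: (59.4+25.4)/2 × 3 = 127.2
  Sum = 2805.475 ng/mL·h
k_e = ln2 / t½ = 0.693147 / 2.45 = 0.2829 h^-1
Extrapolated tail: C_last / k_e = 25.4 / 0.2829 = 89.784
AUC_0→∞ = 2805.475 + 89.784 = 2895.259 ng/mL·h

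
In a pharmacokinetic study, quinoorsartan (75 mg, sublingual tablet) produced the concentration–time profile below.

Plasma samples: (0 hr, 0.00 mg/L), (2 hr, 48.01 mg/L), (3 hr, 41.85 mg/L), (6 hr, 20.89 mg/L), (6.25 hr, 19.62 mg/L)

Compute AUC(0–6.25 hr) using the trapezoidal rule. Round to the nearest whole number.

Trapezoidal AUC_0→6.25:
  [0→2]: (0.00+48.01)/2 × 2 = 48.01
  [2→3]: (48.01+41.85)/2 × 1 = 44.93
  [3→6]: (41.85+20.89)/2 × 3 = 94.11
  [6→6.25]: (20.89+19.62)/2 × 0.25 = 5.06375
  Sum = 192.11375 mg/L·hr

AUC = 192 mg/L·hr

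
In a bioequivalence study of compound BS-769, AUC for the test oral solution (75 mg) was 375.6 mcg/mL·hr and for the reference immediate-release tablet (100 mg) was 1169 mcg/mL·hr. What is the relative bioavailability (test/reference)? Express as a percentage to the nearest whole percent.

F_rel = (AUC_test/D_test) / (AUC_ref/D_ref)
      = (375.6/75) / (1169/100)
      = 5.008 / 11.69 = 0.4284 = 42.84%

F_rel = 43%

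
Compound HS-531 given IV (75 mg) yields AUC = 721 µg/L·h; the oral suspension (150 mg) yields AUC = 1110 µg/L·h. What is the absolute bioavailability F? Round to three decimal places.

F = (AUC_ev / D_ev) / (AUC_iv / D_iv)
  = (1110/150) / (721/75)
  = 7.4 / 9.61333 = 0.7698

F = 0.770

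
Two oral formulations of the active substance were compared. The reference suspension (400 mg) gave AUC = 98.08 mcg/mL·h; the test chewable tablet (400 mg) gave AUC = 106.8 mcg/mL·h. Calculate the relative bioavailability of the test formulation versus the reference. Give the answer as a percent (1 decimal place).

F_rel = (AUC_test/D_test) / (AUC_ref/D_ref)
      = (106.8/400) / (98.08/400)
      = 0.267 / 0.2452 = 1.0889 = 108.89%

F_rel = 108.9%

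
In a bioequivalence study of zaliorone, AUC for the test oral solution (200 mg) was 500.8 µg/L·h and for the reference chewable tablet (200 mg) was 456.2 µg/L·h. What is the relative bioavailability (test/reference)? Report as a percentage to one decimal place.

F_rel = (AUC_test/D_test) / (AUC_ref/D_ref)
      = (500.8/200) / (456.2/200)
      = 2.504 / 2.281 = 1.0978 = 109.78%

F_rel = 109.8%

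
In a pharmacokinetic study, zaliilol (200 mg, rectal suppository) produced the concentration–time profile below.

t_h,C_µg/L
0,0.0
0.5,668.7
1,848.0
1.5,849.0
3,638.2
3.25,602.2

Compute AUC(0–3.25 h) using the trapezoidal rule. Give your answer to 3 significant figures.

AUC = 2240 µg/L·h

Trapezoidal AUC_0→3.25:
  [0→0.5]: (0.0+668.7)/2 × 0.5 = 167.175
  [0.5→1]: (668.7+848.0)/2 × 0.5 = 379.175
  [1→1.5]: (848.0+849.0)/2 × 0.5 = 424.25
  [1.5→3]: (849.0+638.2)/2 × 1.5 = 1115.4
  [3→3.25]: (638.2+602.2)/2 × 0.25 = 155.05
  Sum = 2241.05 µg/L·h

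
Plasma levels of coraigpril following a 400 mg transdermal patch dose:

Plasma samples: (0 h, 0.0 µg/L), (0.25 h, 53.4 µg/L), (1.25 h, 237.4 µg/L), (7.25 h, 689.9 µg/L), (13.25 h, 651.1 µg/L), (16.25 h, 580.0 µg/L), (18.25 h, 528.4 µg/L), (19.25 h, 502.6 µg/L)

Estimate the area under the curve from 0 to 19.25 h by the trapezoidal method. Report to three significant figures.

Trapezoidal AUC_0→19.25:
  [0→0.25]: (0.0+53.4)/2 × 0.25 = 6.675
  [0.25→1.25]: (53.4+237.4)/2 × 1 = 145.4
  [1.25→7.25]: (237.4+689.9)/2 × 6 = 2781.9
  [7.25→13.25]: (689.9+651.1)/2 × 6 = 4023.0
  [13.25→16.25]: (651.1+580.0)/2 × 3 = 1846.65
  [16.25→18.25]: (580.0+528.4)/2 × 2 = 1108.4
  [18.25→19.25]: (528.4+502.6)/2 × 1 = 515.5
  Sum = 10427.525 µg/L·h

AUC = 10400 µg/L·h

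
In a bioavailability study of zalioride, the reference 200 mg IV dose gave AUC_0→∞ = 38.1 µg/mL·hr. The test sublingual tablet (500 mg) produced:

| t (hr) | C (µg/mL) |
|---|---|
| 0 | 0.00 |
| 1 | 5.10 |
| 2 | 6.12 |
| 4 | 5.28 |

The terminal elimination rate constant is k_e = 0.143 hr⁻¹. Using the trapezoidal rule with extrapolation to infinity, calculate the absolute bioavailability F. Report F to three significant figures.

F = 0.593

Trapezoidal AUC_0→4 (sublingual tablet):
  [0→1]: (0.00+5.10)/2 × 1 = 2.55
  [1→2]: (5.10+6.12)/2 × 1 = 5.61
  [2→4]: (6.12+5.28)/2 × 2 = 11.4
  Sum = 19.56 µg/mL·hr
Tail: C_last/k_e = 5.28/0.143 = 36.923
AUC_0→∞ (sublingual tablet) = 19.56 + 36.923 = 56.483 µg/mL·hr
F = (AUC_ev/D_ev)/(AUC_iv/D_iv) = (56.483/500)/(38.1/200) = 0.112966/0.1905 = 0.5930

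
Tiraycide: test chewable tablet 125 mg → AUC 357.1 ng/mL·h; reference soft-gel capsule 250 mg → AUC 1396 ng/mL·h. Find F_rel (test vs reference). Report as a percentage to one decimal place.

F_rel = (AUC_test/D_test) / (AUC_ref/D_ref)
      = (357.1/125) / (1396/250)
      = 2.8568 / 5.584 = 0.5116 = 51.16%

F_rel = 51.2%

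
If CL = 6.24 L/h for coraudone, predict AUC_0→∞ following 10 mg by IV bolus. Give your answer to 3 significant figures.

AUC_0→∞ = Dose_iv / CL
        = 10 / 6.24 = 1.60256 mg/L·h

AUC = 1.60 mg/L·h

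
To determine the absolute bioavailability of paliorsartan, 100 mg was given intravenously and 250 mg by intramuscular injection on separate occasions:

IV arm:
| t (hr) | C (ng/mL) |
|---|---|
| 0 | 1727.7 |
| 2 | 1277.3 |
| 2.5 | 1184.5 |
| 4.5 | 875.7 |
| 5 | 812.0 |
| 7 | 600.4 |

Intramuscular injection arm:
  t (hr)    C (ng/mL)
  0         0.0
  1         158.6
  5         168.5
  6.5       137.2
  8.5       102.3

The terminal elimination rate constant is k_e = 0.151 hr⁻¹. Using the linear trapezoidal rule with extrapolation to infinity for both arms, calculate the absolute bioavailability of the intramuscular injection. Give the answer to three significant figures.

F = 0.0654

Trapezoidal AUC_0→7 (IV):
  [0→2]: (1727.7+1277.3)/2 × 2 = 3005.0
  [2→2.5]: (1277.3+1184.5)/2 × 0.5 = 615.45
  [2.5→4.5]: (1184.5+875.7)/2 × 2 = 2060.2
  [4.5→5]: (875.7+812.0)/2 × 0.5 = 421.925
  [5→7]: (812.0+600.4)/2 × 2 = 1412.4
  Sum = 7514.975 ng/mL·hr
IV tail: 600.4/0.151 = 3976.159; AUC_iv,0→∞ = 7514.975 + 3976.159 = 11491.134 ng/mL·hr
Trapezoidal AUC_0→8.5 (intramuscular injection):
  [0→1]: (0.0+158.6)/2 × 1 = 79.3
  [1→5]: (158.6+168.5)/2 × 4 = 654.2
  [5→6.5]: (168.5+137.2)/2 × 1.5 = 229.275
  [6.5→8.5]: (137.2+102.3)/2 × 2 = 239.5
  Sum = 1202.275 ng/mL·hr
intramuscular injection tail: 102.3/0.151 = 677.483; AUC_ev,0→∞ = 1202.275 + 677.483 = 1879.758 ng/mL·hr
F = (AUC_ev/D_ev)/(AUC_iv/D_iv) = (1879.758/250)/(11491.134/100) = 7.519032/114.91134 = 0.0654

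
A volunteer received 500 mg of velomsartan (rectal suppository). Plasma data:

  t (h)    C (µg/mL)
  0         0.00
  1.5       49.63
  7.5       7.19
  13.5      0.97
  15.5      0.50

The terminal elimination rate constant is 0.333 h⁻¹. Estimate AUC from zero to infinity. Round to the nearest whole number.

Trapezoidal AUC_0→15.5:
  [0→1.5]: (0.00+49.63)/2 × 1.5 = 37.2225
  [1.5→7.5]: (49.63+7.19)/2 × 6 = 170.46
  [7.5→13.5]: (7.19+0.97)/2 × 6 = 24.48
  [13.5→15.5]: (0.97+0.50)/2 × 2 = 1.47
  Sum = 233.6325 µg/mL·h
Extrapolated tail: C_last / k_e = 0.50 / 0.333 = 1.502
AUC_0→∞ = 233.6325 + 1.502 = 235.1345 µg/mL·h

AUC = 235 µg/mL·h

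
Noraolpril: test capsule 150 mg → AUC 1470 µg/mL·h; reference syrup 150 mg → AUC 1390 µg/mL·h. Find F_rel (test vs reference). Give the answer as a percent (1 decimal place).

F_rel = 105.8%

F_rel = (AUC_test/D_test) / (AUC_ref/D_ref)
      = (1470/150) / (1390/150)
      = 9.8 / 9.26667 = 1.0576 = 105.76%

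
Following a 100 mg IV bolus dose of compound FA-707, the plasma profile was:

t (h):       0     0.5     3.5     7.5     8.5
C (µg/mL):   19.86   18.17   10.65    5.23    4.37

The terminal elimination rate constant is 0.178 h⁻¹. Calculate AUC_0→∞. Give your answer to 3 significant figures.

Trapezoidal AUC_0→8.5:
  [0→0.5]: (19.86+18.17)/2 × 0.5 = 9.5075
  [0.5→3.5]: (18.17+10.65)/2 × 3 = 43.23
  [3.5→7.5]: (10.65+5.23)/2 × 4 = 31.76
  [7.5→8.5]: (5.23+4.37)/2 × 1 = 4.8
  Sum = 89.2975 µg/mL·h
Extrapolated tail: C_last / k_e = 4.37 / 0.178 = 24.551
AUC_0→∞ = 89.2975 + 24.551 = 113.8485 µg/mL·h

AUC = 114 µg/mL·h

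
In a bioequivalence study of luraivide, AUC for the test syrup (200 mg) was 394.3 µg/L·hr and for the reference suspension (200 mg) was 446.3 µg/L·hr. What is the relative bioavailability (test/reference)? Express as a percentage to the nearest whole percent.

F_rel = 88%

F_rel = (AUC_test/D_test) / (AUC_ref/D_ref)
      = (394.3/200) / (446.3/200)
      = 1.9715 / 2.2315 = 0.8835 = 88.35%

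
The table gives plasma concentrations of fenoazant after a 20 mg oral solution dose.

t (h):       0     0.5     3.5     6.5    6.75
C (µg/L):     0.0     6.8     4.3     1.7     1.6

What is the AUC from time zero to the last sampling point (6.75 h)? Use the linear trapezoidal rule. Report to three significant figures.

Trapezoidal AUC_0→6.75:
  [0→0.5]: (0.0+6.8)/2 × 0.5 = 1.7
  [0.5→3.5]: (6.8+4.3)/2 × 3 = 16.65
  [3.5→6.5]: (4.3+1.7)/2 × 3 = 9.0
  [6.5→6.75]: (1.7+1.6)/2 × 0.25 = 0.4125
  Sum = 27.7625 µg/L·h

AUC = 27.8 µg/L·h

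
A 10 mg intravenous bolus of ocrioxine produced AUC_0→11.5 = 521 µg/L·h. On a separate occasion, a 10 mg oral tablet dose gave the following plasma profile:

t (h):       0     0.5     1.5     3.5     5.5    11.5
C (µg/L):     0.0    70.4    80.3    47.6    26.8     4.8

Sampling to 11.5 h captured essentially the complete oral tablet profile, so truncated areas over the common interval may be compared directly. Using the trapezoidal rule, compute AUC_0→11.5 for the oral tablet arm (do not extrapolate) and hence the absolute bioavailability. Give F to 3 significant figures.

F = 0.749

Trapezoidal AUC_0→11.5 (oral tablet):
  [0→0.5]: (0.0+70.4)/2 × 0.5 = 17.6
  [0.5→1.5]: (70.4+80.3)/2 × 1 = 75.35
  [1.5→3.5]: (80.3+47.6)/2 × 2 = 127.9
  [3.5→5.5]: (47.6+26.8)/2 × 2 = 74.4
  [5.5→11.5]: (26.8+4.8)/2 × 6 = 94.8
  Sum = 390.05 µg/L·h
F = (AUC_ev/D_ev)/(AUC_iv/D_iv) = (390.05/10)/(521/10) = 39.005/52.1 = 0.7487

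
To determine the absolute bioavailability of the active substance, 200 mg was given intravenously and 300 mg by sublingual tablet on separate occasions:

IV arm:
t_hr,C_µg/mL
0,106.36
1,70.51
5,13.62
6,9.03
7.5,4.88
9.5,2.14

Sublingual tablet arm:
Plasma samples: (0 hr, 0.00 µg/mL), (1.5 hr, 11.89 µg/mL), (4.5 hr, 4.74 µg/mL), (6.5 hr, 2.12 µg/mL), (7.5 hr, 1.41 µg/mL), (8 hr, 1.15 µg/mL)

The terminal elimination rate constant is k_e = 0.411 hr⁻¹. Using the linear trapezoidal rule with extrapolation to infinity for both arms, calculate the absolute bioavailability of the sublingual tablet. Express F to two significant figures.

Trapezoidal AUC_0→9.5 (IV):
  [0→1]: (106.36+70.51)/2 × 1 = 88.435
  [1→5]: (70.51+13.62)/2 × 4 = 168.26
  [5→6]: (13.62+9.03)/2 × 1 = 11.325
  [6→7.5]: (9.03+4.88)/2 × 1.5 = 10.4325
  [7.5→9.5]: (4.88+2.14)/2 × 2 = 7.02
  Sum = 285.4725 µg/mL·hr
IV tail: 2.14/0.411 = 5.207; AUC_iv,0→∞ = 285.4725 + 5.207 = 290.6795 µg/mL·hr
Trapezoidal AUC_0→8 (sublingual tablet):
  [0→1.5]: (0.00+11.89)/2 × 1.5 = 8.9175
  [1.5→4.5]: (11.89+4.74)/2 × 3 = 24.945
  [4.5→6.5]: (4.74+2.12)/2 × 2 = 6.86
  [6.5→7.5]: (2.12+1.41)/2 × 1 = 1.765
  [7.5→8]: (1.41+1.15)/2 × 0.5 = 0.64
  Sum = 43.1275 µg/mL·hr
sublingual tablet tail: 1.15/0.411 = 2.798; AUC_ev,0→∞ = 43.1275 + 2.798 = 45.9255 µg/mL·hr
F = (AUC_ev/D_ev)/(AUC_iv/D_iv) = (45.9255/300)/(290.6795/200) = 0.153085/1.4533975 = 0.1053

F = 0.11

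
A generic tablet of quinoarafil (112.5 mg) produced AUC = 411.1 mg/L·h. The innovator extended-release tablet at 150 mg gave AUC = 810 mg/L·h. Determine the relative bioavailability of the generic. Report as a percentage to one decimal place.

F_rel = 67.7%

F_rel = (AUC_test/D_test) / (AUC_ref/D_ref)
      = (411.1/112.5) / (810/150)
      = 3.65422 / 5.4 = 0.6767 = 67.67%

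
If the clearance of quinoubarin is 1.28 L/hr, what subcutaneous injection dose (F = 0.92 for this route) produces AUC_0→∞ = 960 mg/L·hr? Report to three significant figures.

Dose = 1340 mg

Dose = CL × AUC_0→∞ / F
     = 1.28 × 960 / 0.92 = 1335.65 mg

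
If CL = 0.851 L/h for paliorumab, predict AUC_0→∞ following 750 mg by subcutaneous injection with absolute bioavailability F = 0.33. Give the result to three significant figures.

AUC_0→∞ = F × Dose / CL
        = 0.33 × 750 / 0.851 = 290.834 mg/L·h

AUC = 291 mg/L·h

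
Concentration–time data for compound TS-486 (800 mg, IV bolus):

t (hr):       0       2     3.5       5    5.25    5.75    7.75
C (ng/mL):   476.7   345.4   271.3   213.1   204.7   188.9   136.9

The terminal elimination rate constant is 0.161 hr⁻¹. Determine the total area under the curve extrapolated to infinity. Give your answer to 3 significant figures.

Trapezoidal AUC_0→7.75:
  [0→2]: (476.7+345.4)/2 × 2 = 822.1
  [2→3.5]: (345.4+271.3)/2 × 1.5 = 462.525
  [3.5→5]: (271.3+213.1)/2 × 1.5 = 363.3
  [5→5.25]: (213.1+204.7)/2 × 0.25 = 52.225
  [5.25→5.75]: (204.7+188.9)/2 × 0.5 = 98.4
  [5.75→7.75]: (188.9+136.9)/2 × 2 = 325.8
  Sum = 2124.35 ng/mL·hr
Extrapolated tail: C_last / k_e = 136.9 / 0.161 = 850.311
AUC_0→∞ = 2124.35 + 850.311 = 2974.661 ng/mL·hr

AUC = 2970 ng/mL·hr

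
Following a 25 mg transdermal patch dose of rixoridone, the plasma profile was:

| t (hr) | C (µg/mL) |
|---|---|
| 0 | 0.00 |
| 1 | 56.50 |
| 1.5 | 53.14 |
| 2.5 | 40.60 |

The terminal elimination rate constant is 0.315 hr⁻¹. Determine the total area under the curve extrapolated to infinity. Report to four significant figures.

Trapezoidal AUC_0→2.5:
  [0→1]: (0.00+56.50)/2 × 1 = 28.25
  [1→1.5]: (56.50+53.14)/2 × 0.5 = 27.41
  [1.5→2.5]: (53.14+40.60)/2 × 1 = 46.87
  Sum = 102.53 µg/mL·hr
Extrapolated tail: C_last / k_e = 40.60 / 0.315 = 128.889
AUC_0→∞ = 102.53 + 128.889 = 231.419 µg/mL·hr

AUC = 231.4 µg/mL·hr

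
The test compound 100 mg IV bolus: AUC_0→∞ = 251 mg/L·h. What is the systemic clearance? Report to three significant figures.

CL = Dose_iv / AUC_0→∞
   = 100 / 251 = 0.398406 L/h

CL = 0.398 L/h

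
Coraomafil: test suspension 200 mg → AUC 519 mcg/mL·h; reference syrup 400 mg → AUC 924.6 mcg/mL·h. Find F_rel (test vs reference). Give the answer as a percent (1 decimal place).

F_rel = 112.3%

F_rel = (AUC_test/D_test) / (AUC_ref/D_ref)
      = (519/200) / (924.6/400)
      = 2.595 / 2.3115 = 1.1226 = 112.26%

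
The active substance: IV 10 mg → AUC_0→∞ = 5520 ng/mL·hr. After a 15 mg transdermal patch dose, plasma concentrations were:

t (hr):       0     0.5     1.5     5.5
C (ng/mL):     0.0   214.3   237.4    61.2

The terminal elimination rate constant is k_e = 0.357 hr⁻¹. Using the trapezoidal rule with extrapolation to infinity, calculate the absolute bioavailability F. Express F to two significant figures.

F = 0.13

Trapezoidal AUC_0→5.5 (transdermal patch):
  [0→0.5]: (0.0+214.3)/2 × 0.5 = 53.575
  [0.5→1.5]: (214.3+237.4)/2 × 1 = 225.85
  [1.5→5.5]: (237.4+61.2)/2 × 4 = 597.2
  Sum = 876.625 ng/mL·hr
Tail: C_last/k_e = 61.2/0.357 = 171.429
AUC_0→∞ (transdermal patch) = 876.625 + 171.429 = 1048.054 ng/mL·hr
F = (AUC_ev/D_ev)/(AUC_iv/D_iv) = (1048.054/15)/(5520/10) = 69.8703/552 = 0.1266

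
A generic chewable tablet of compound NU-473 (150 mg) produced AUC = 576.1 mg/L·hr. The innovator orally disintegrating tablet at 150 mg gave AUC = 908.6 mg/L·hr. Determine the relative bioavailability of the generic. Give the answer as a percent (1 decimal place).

F_rel = (AUC_test/D_test) / (AUC_ref/D_ref)
      = (576.1/150) / (908.6/150)
      = 3.84067 / 6.05733 = 0.6341 = 63.41%

F_rel = 63.4%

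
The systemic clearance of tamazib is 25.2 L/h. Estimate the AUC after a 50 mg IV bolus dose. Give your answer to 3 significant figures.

AUC = 1.98 mg/L·h

AUC_0→∞ = Dose_iv / CL
        = 50 / 25.2 = 1.98413 mg/L·h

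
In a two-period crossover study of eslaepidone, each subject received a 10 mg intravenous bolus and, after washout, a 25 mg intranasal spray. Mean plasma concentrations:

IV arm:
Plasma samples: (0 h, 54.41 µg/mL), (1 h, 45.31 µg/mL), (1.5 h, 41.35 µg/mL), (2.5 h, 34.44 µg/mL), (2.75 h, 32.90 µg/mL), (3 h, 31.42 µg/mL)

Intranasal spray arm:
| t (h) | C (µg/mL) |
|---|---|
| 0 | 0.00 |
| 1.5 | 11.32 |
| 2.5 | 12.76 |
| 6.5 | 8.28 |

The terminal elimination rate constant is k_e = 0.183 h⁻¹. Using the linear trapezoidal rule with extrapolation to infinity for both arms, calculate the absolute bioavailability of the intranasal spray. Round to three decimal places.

F = 0.145

Trapezoidal AUC_0→3 (IV):
  [0→1]: (54.41+45.31)/2 × 1 = 49.86
  [1→1.5]: (45.31+41.35)/2 × 0.5 = 21.665
  [1.5→2.5]: (41.35+34.44)/2 × 1 = 37.895
  [2.5→2.75]: (34.44+32.90)/2 × 0.25 = 8.4175
  [2.75→3]: (32.90+31.42)/2 × 0.25 = 8.04
  Sum = 125.8775 µg/mL·h
IV tail: 31.42/0.183 = 171.694; AUC_iv,0→∞ = 125.8775 + 171.694 = 297.5715 µg/mL·h
Trapezoidal AUC_0→6.5 (intranasal spray):
  [0→1.5]: (0.00+11.32)/2 × 1.5 = 8.49
  [1.5→2.5]: (11.32+12.76)/2 × 1 = 12.04
  [2.5→6.5]: (12.76+8.28)/2 × 4 = 42.08
  Sum = 62.61 µg/mL·h
intranasal spray tail: 8.28/0.183 = 45.246; AUC_ev,0→∞ = 62.61 + 45.246 = 107.856 µg/mL·h
F = (AUC_ev/D_ev)/(AUC_iv/D_iv) = (107.856/25)/(297.5715/10) = 4.31424/29.75715 = 0.1450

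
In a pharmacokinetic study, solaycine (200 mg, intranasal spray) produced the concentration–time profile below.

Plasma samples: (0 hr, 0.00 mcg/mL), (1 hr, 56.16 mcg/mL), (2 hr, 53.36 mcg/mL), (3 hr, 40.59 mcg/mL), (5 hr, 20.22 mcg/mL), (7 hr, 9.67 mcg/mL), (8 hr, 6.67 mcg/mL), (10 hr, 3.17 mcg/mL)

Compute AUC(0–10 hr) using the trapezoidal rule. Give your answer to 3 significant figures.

Trapezoidal AUC_0→10:
  [0→1]: (0.00+56.16)/2 × 1 = 28.08
  [1→2]: (56.16+53.36)/2 × 1 = 54.76
  [2→3]: (53.36+40.59)/2 × 1 = 46.975
  [3→5]: (40.59+20.22)/2 × 2 = 60.81
  [5→7]: (20.22+9.67)/2 × 2 = 29.89
  [7→8]: (9.67+6.67)/2 × 1 = 8.17
  [8→10]: (6.67+3.17)/2 × 2 = 9.84
  Sum = 238.525 mcg/mL·hr

AUC = 239 mcg/mL·hr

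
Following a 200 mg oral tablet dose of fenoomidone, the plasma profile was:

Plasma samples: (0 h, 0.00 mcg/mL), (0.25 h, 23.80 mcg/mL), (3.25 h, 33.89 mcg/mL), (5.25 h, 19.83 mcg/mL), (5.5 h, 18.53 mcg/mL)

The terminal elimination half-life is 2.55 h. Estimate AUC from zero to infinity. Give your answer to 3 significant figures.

AUC = 216 mcg/mL·h

Trapezoidal AUC_0→5.5:
  [0→0.25]: (0.00+23.80)/2 × 0.25 = 2.975
  [0.25→3.25]: (23.80+33.89)/2 × 3 = 86.535
  [3.25→5.25]: (33.89+19.83)/2 × 2 = 53.72
  [5.25→5.5]: (19.83+18.53)/2 × 0.25 = 4.795
  Sum = 148.025 mcg/mL·h
k_e = ln2 / t½ = 0.693147 / 2.55 = 0.2718 h^-1
Extrapolated tail: C_last / k_e = 18.53 / 0.2718 = 68.175
AUC_0→∞ = 148.025 + 68.175 = 216.2 mcg/mL·h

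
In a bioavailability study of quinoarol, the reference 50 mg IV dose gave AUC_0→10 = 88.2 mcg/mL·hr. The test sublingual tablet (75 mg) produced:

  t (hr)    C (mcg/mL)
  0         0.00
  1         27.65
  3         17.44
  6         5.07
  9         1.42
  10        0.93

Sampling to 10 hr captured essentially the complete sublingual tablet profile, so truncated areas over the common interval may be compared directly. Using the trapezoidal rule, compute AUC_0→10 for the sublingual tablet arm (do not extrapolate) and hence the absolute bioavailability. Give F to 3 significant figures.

F = 0.783

Trapezoidal AUC_0→10 (sublingual tablet):
  [0→1]: (0.00+27.65)/2 × 1 = 13.825
  [1→3]: (27.65+17.44)/2 × 2 = 45.09
  [3→6]: (17.44+5.07)/2 × 3 = 33.765
  [6→9]: (5.07+1.42)/2 × 3 = 9.735
  [9→10]: (1.42+0.93)/2 × 1 = 1.175
  Sum = 103.59 mcg/mL·hr
F = (AUC_ev/D_ev)/(AUC_iv/D_iv) = (103.59/75)/(88.2/50) = 1.3812/1.764 = 0.7830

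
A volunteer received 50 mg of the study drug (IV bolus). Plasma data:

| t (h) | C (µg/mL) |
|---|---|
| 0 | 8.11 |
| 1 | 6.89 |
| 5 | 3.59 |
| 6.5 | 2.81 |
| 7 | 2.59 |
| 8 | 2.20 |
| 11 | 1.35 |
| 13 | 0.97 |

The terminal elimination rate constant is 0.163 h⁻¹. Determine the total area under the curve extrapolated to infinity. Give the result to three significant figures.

Trapezoidal AUC_0→13:
  [0→1]: (8.11+6.89)/2 × 1 = 7.5
  [1→5]: (6.89+3.59)/2 × 4 = 20.96
  [5→6.5]: (3.59+2.81)/2 × 1.5 = 4.8
  [6.5→7]: (2.81+2.59)/2 × 0.5 = 1.35
  [7→8]: (2.59+2.20)/2 × 1 = 2.395
  [8→11]: (2.20+1.35)/2 × 3 = 5.325
  [11→13]: (1.35+0.97)/2 × 2 = 2.32
  Sum = 44.65 µg/mL·h
Extrapolated tail: C_last / k_e = 0.97 / 0.163 = 5.951
AUC_0→∞ = 44.65 + 5.951 = 50.601 µg/mL·h

AUC = 50.6 µg/mL·h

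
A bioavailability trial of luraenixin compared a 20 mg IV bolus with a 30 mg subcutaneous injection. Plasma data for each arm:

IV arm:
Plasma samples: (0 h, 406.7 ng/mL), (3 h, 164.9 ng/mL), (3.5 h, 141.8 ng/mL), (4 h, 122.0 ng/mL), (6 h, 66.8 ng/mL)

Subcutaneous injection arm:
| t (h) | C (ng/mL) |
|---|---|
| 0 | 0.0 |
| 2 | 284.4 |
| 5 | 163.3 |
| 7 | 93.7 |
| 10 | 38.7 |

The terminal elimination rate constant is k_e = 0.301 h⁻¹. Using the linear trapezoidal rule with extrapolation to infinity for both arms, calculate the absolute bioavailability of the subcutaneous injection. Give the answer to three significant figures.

Trapezoidal AUC_0→6 (IV):
  [0→3]: (406.7+164.9)/2 × 3 = 857.4
  [3→3.5]: (164.9+141.8)/2 × 0.5 = 76.675
  [3.5→4]: (141.8+122.0)/2 × 0.5 = 65.95
  [4→6]: (122.0+66.8)/2 × 2 = 188.8
  Sum = 1188.825 ng/mL·h
IV tail: 66.8/0.301 = 221.927; AUC_iv,0→∞ = 1188.825 + 221.927 = 1410.752 ng/mL·h
Trapezoidal AUC_0→10 (subcutaneous injection):
  [0→2]: (0.0+284.4)/2 × 2 = 284.4
  [2→5]: (284.4+163.3)/2 × 3 = 671.55
  [5→7]: (163.3+93.7)/2 × 2 = 257.0
  [7→10]: (93.7+38.7)/2 × 3 = 198.6
  Sum = 1411.55 ng/mL·h
subcutaneous injection tail: 38.7/0.301 = 128.571; AUC_ev,0→∞ = 1411.55 + 128.571 = 1540.121 ng/mL·h
F = (AUC_ev/D_ev)/(AUC_iv/D_iv) = (1540.121/30)/(1410.752/20) = 51.3374/70.5376 = 0.7278

F = 0.728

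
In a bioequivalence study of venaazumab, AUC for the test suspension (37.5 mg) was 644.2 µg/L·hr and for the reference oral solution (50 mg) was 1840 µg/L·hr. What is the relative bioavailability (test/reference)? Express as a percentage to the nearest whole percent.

F_rel = (AUC_test/D_test) / (AUC_ref/D_ref)
      = (644.2/37.5) / (1840/50)
      = 17.1787 / 36.8 = 0.4668 = 46.68%

F_rel = 47%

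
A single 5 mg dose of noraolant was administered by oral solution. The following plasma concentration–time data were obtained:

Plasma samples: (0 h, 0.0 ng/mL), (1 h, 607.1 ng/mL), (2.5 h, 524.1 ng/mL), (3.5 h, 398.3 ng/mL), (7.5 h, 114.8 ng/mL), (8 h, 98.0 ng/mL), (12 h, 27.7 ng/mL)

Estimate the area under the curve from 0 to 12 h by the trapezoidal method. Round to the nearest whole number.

AUC = 2944 ng/mL·h

Trapezoidal AUC_0→12:
  [0→1]: (0.0+607.1)/2 × 1 = 303.55
  [1→2.5]: (607.1+524.1)/2 × 1.5 = 848.4
  [2.5→3.5]: (524.1+398.3)/2 × 1 = 461.2
  [3.5→7.5]: (398.3+114.8)/2 × 4 = 1026.2
  [7.5→8]: (114.8+98.0)/2 × 0.5 = 53.2
  [8→12]: (98.0+27.7)/2 × 4 = 251.4
  Sum = 2943.95 ng/mL·h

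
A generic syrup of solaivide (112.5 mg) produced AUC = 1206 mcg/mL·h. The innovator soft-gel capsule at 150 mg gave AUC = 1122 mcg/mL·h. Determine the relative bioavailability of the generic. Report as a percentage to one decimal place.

F_rel = 143.3%

F_rel = (AUC_test/D_test) / (AUC_ref/D_ref)
      = (1206/112.5) / (1122/150)
      = 10.72 / 7.48 = 1.4332 = 143.32%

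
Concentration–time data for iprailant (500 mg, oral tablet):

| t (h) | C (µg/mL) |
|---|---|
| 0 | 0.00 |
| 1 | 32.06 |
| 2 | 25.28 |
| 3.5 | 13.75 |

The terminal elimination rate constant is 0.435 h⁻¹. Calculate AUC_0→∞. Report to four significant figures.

Trapezoidal AUC_0→3.5:
  [0→1]: (0.00+32.06)/2 × 1 = 16.03
  [1→2]: (32.06+25.28)/2 × 1 = 28.67
  [2→3.5]: (25.28+13.75)/2 × 1.5 = 29.2725
  Sum = 73.9725 µg/mL·h
Extrapolated tail: C_last / k_e = 13.75 / 0.435 = 31.609
AUC_0→∞ = 73.9725 + 31.609 = 105.5815 µg/mL·h

AUC = 105.6 µg/mL·h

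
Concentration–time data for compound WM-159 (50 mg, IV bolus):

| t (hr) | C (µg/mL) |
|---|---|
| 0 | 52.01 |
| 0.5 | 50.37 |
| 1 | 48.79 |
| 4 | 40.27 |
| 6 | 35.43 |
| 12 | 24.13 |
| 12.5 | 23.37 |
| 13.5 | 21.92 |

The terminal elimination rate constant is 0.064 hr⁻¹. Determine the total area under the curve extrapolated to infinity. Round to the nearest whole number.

Trapezoidal AUC_0→13.5:
  [0→0.5]: (52.01+50.37)/2 × 0.5 = 25.595
  [0.5→1]: (50.37+48.79)/2 × 0.5 = 24.79
  [1→4]: (48.79+40.27)/2 × 3 = 133.59
  [4→6]: (40.27+35.43)/2 × 2 = 75.7
  [6→12]: (35.43+24.13)/2 × 6 = 178.68
  [12→12.5]: (24.13+23.37)/2 × 0.5 = 11.875
  [12.5→13.5]: (23.37+21.92)/2 × 1 = 22.645
  Sum = 472.875 µg/mL·hr
Extrapolated tail: C_last / k_e = 21.92 / 0.064 = 342.500
AUC_0→∞ = 472.875 + 342.500 = 815.375 µg/mL·hr

AUC = 815 µg/mL·hr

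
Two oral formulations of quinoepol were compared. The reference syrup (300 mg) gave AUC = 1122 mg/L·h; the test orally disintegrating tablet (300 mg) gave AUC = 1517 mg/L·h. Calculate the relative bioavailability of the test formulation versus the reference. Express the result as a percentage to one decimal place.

F_rel = 135.2%

F_rel = (AUC_test/D_test) / (AUC_ref/D_ref)
      = (1517/300) / (1122/300)
      = 5.05667 / 3.74 = 1.3521 = 135.21%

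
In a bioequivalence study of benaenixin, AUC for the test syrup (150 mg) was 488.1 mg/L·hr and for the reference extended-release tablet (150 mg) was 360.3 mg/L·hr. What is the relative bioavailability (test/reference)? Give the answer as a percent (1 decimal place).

F_rel = (AUC_test/D_test) / (AUC_ref/D_ref)
      = (488.1/150) / (360.3/150)
      = 3.254 / 2.402 = 1.3547 = 135.47%

F_rel = 135.5%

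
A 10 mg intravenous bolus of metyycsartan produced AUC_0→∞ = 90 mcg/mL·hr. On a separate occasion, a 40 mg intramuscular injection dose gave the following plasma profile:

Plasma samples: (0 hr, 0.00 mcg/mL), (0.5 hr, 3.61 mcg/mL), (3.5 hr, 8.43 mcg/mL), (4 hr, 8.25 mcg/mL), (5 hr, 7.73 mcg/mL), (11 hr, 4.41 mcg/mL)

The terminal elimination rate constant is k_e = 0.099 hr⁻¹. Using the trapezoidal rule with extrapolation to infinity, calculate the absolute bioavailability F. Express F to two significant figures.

Trapezoidal AUC_0→11 (intramuscular injection):
  [0→0.5]: (0.00+3.61)/2 × 0.5 = 0.9025
  [0.5→3.5]: (3.61+8.43)/2 × 3 = 18.06
  [3.5→4]: (8.43+8.25)/2 × 0.5 = 4.17
  [4→5]: (8.25+7.73)/2 × 1 = 7.99
  [5→11]: (7.73+4.41)/2 × 6 = 36.42
  Sum = 67.5425 mcg/mL·hr
Tail: C_last/k_e = 4.41/0.099 = 44.545
AUC_0→∞ (intramuscular injection) = 67.5425 + 44.545 = 112.0875 mcg/mL·hr
F = (AUC_ev/D_ev)/(AUC_iv/D_iv) = (112.0875/40)/(90/10) = 2.8021875/9 = 0.3114

F = 0.31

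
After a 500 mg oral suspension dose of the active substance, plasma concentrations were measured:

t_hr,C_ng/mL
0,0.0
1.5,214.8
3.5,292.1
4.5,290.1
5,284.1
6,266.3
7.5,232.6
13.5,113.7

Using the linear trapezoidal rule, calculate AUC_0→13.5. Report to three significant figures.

Trapezoidal AUC_0→13.5:
  [0→1.5]: (0.0+214.8)/2 × 1.5 = 161.1
  [1.5→3.5]: (214.8+292.1)/2 × 2 = 506.9
  [3.5→4.5]: (292.1+290.1)/2 × 1 = 291.1
  [4.5→5]: (290.1+284.1)/2 × 0.5 = 143.55
  [5→6]: (284.1+266.3)/2 × 1 = 275.2
  [6→7.5]: (266.3+232.6)/2 × 1.5 = 374.175
  [7.5→13.5]: (232.6+113.7)/2 × 6 = 1038.9
  Sum = 2790.925 ng/mL·hr

AUC = 2790 ng/mL·hr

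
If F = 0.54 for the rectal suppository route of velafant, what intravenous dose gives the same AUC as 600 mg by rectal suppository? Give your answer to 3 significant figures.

D_iv = 324 mg

Systemic exposure from an extravascular dose = F × D_ev, so the equivalent IV dose is F × D_ev.
D_iv = F × D_ev = 0.54 × 600 = 324 mg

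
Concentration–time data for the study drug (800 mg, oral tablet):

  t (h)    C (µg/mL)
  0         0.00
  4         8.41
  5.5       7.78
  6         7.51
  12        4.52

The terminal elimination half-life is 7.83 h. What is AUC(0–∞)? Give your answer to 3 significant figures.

AUC = 120 µg/mL·h

Trapezoidal AUC_0→12:
  [0→4]: (0.00+8.41)/2 × 4 = 16.82
  [4→5.5]: (8.41+7.78)/2 × 1.5 = 12.1425
  [5.5→6]: (7.78+7.51)/2 × 0.5 = 3.8225
  [6→12]: (7.51+4.52)/2 × 6 = 36.09
  Sum = 68.875 µg/mL·h
k_e = ln2 / t½ = 0.693147 / 7.83 = 0.0885 h^-1
Extrapolated tail: C_last / k_e = 4.52 / 0.0885 = 51.073
AUC_0→∞ = 68.875 + 51.073 = 119.948 µg/mL·h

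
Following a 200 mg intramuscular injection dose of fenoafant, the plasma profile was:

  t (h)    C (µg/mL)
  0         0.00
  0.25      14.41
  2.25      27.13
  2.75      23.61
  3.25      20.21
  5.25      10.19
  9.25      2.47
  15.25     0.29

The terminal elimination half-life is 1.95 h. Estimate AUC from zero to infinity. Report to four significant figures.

Trapezoidal AUC_0→15.25:
  [0→0.25]: (0.00+14.41)/2 × 0.25 = 1.80125
  [0.25→2.25]: (14.41+27.13)/2 × 2 = 41.54
  [2.25→2.75]: (27.13+23.61)/2 × 0.5 = 12.685
  [2.75→3.25]: (23.61+20.21)/2 × 0.5 = 10.955
  [3.25→5.25]: (20.21+10.19)/2 × 2 = 30.4
  [5.25→9.25]: (10.19+2.47)/2 × 4 = 25.32
  [9.25→15.25]: (2.47+0.29)/2 × 6 = 8.28
  Sum = 130.98125 µg/mL·h
k_e = ln2 / t½ = 0.693147 / 1.95 = 0.3555 h^-1
Extrapolated tail: C_last / k_e = 0.29 / 0.3555 = 0.816
AUC_0→∞ = 130.98125 + 0.816 = 131.79725 µg/mL·h

AUC = 131.8 µg/mL·h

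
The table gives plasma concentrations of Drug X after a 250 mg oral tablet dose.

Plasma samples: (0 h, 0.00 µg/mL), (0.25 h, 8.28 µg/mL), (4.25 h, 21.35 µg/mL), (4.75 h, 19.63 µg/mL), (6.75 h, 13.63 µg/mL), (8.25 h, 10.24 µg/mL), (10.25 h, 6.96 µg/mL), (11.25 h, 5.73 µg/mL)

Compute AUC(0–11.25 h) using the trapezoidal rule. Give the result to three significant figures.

Trapezoidal AUC_0→11.25:
  [0→0.25]: (0.00+8.28)/2 × 0.25 = 1.035
  [0.25→4.25]: (8.28+21.35)/2 × 4 = 59.26
  [4.25→4.75]: (21.35+19.63)/2 × 0.5 = 10.245
  [4.75→6.75]: (19.63+13.63)/2 × 2 = 33.26
  [6.75→8.25]: (13.63+10.24)/2 × 1.5 = 17.9025
  [8.25→10.25]: (10.24+6.96)/2 × 2 = 17.2
  [10.25→11.25]: (6.96+5.73)/2 × 1 = 6.345
  Sum = 145.2475 µg/mL·h

AUC = 145 µg/mL·h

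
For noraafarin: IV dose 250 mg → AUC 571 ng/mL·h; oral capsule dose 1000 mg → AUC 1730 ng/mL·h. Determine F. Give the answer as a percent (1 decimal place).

F = (AUC_ev / D_ev) / (AUC_iv / D_iv)
  = (1730/1000) / (571/250)
  = 1.73 / 2.284 = 0.7574
  = 75.74%

F = 75.7%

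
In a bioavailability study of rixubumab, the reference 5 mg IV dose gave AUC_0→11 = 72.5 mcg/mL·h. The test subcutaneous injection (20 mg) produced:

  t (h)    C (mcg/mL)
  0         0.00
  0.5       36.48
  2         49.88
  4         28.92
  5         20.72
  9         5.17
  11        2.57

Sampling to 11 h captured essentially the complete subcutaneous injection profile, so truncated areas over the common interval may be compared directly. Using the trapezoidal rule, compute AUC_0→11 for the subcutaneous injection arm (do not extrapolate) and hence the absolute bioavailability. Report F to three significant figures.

F = 0.817

Trapezoidal AUC_0→11 (subcutaneous injection):
  [0→0.5]: (0.00+36.48)/2 × 0.5 = 9.12
  [0.5→2]: (36.48+49.88)/2 × 1.5 = 64.77
  [2→4]: (49.88+28.92)/2 × 2 = 78.8
  [4→5]: (28.92+20.72)/2 × 1 = 24.82
  [5→9]: (20.72+5.17)/2 × 4 = 51.78
  [9→11]: (5.17+2.57)/2 × 2 = 7.74
  Sum = 237.03 mcg/mL·h
F = (AUC_ev/D_ev)/(AUC_iv/D_iv) = (237.03/20)/(72.5/5) = 11.8515/14.5 = 0.8173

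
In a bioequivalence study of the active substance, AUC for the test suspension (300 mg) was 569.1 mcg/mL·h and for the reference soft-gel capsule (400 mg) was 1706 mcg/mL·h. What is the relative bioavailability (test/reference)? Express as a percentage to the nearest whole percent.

F_rel = (AUC_test/D_test) / (AUC_ref/D_ref)
      = (569.1/300) / (1706/400)
      = 1.897 / 4.265 = 0.4448 = 44.48%

F_rel = 44%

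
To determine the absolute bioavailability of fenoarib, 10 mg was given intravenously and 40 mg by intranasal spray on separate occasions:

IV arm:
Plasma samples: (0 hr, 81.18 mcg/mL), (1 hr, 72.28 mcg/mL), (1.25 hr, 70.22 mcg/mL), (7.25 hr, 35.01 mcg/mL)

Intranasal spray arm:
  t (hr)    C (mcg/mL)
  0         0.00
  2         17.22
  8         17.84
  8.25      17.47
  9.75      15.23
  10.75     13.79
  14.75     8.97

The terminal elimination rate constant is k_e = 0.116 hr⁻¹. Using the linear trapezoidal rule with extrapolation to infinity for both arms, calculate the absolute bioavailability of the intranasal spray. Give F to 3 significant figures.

Trapezoidal AUC_0→7.25 (IV):
  [0→1]: (81.18+72.28)/2 × 1 = 76.73
  [1→1.25]: (72.28+70.22)/2 × 0.25 = 17.8125
  [1.25→7.25]: (70.22+35.01)/2 × 6 = 315.69
  Sum = 410.2325 mcg/mL·hr
IV tail: 35.01/0.116 = 301.810; AUC_iv,0→∞ = 410.2325 + 301.810 = 712.0425 mcg/mL·hr
Trapezoidal AUC_0→14.75 (intranasal spray):
  [0→2]: (0.00+17.22)/2 × 2 = 17.22
  [2→8]: (17.22+17.84)/2 × 6 = 105.18
  [8→8.25]: (17.84+17.47)/2 × 0.25 = 4.41375
  [8.25→9.75]: (17.47+15.23)/2 × 1.5 = 24.525
  [9.75→10.75]: (15.23+13.79)/2 × 1 = 14.51
  [10.75→14.75]: (13.79+8.97)/2 × 4 = 45.52
  Sum = 211.36875 mcg/mL·hr
intranasal spray tail: 8.97/0.116 = 77.328; AUC_ev,0→∞ = 211.36875 + 77.328 = 288.69675 mcg/mL·hr
F = (AUC_ev/D_ev)/(AUC_iv/D_iv) = (288.69675/40)/(712.0425/10) = 7.21742/71.20425 = 0.1014

F = 0.101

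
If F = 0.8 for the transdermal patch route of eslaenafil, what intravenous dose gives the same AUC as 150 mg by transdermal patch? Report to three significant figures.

D_iv = 120 mg

Systemic exposure from an extravascular dose = F × D_ev, so the equivalent IV dose is F × D_ev.
D_iv = F × D_ev = 0.8 × 150 = 120 mg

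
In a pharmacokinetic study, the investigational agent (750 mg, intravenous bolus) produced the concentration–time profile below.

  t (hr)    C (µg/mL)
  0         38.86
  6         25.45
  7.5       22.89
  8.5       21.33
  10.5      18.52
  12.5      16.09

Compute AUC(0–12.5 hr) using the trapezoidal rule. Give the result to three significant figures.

Trapezoidal AUC_0→12.5:
  [0→6]: (38.86+25.45)/2 × 6 = 192.93
  [6→7.5]: (25.45+22.89)/2 × 1.5 = 36.255
  [7.5→8.5]: (22.89+21.33)/2 × 1 = 22.11
  [8.5→10.5]: (21.33+18.52)/2 × 2 = 39.85
  [10.5→12.5]: (18.52+16.09)/2 × 2 = 34.61
  Sum = 325.755 µg/mL·hr

AUC = 326 µg/mL·hr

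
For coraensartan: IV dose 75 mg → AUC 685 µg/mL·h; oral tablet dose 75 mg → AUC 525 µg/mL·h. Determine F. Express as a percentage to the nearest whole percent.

F = (AUC_ev / D_ev) / (AUC_iv / D_iv)
  = (525/75) / (685/75)
  = 7 / 9.13333 = 0.7664
  = 76.64%

F = 77%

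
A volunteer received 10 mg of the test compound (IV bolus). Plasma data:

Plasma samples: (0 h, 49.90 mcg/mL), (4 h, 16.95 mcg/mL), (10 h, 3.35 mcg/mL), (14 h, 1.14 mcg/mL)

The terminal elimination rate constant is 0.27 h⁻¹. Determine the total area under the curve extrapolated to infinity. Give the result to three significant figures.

Trapezoidal AUC_0→14:
  [0→4]: (49.90+16.95)/2 × 4 = 133.7
  [4→10]: (16.95+3.35)/2 × 6 = 60.9
  [10→14]: (3.35+1.14)/2 × 4 = 8.98
  Sum = 203.58 mcg/mL·h
Extrapolated tail: C_last / k_e = 1.14 / 0.27 = 4.222
AUC_0→∞ = 203.58 + 4.222 = 207.802 mcg/mL·h

AUC = 208 mcg/mL·h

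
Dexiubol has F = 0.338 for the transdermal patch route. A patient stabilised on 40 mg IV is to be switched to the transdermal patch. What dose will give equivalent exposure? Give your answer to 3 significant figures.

D_transdermal = 118 mg

For equal systemic exposure: F × D_ev = D_iv
D_ev = D_iv / F = 40 / 0.338 = 118.343 mg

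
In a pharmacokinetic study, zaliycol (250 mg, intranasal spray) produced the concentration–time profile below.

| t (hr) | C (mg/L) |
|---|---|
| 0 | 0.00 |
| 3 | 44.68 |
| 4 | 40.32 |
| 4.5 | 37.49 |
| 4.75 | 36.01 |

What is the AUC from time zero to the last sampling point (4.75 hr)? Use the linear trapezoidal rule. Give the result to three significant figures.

Trapezoidal AUC_0→4.75:
  [0→3]: (0.00+44.68)/2 × 3 = 67.02
  [3→4]: (44.68+40.32)/2 × 1 = 42.5
  [4→4.5]: (40.32+37.49)/2 × 0.5 = 19.4525
  [4.5→4.75]: (37.49+36.01)/2 × 0.25 = 9.1875
  Sum = 138.16 mg/L·hr

AUC = 138 mg/L·hr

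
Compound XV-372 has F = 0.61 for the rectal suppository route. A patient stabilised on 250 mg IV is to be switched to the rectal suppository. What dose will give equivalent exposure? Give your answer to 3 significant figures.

D_rectal = 410 mg

For equal systemic exposure: F × D_ev = D_iv
D_ev = D_iv / F = 250 / 0.61 = 409.836 mg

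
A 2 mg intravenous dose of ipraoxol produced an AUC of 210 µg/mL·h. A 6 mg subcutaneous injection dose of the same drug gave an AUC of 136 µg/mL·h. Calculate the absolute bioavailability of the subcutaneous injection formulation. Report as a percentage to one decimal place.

F = (AUC_ev / D_ev) / (AUC_iv / D_iv)
  = (136/6) / (210/2)
  = 22.6667 / 105 = 0.2159
  = 21.59%

F = 21.6%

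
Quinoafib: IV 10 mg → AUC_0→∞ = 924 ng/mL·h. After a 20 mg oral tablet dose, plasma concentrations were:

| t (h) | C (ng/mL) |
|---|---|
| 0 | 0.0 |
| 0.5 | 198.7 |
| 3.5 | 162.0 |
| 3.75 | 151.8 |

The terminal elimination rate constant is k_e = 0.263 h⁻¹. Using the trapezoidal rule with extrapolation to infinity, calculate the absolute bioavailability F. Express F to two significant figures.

Trapezoidal AUC_0→3.75 (oral tablet):
  [0→0.5]: (0.0+198.7)/2 × 0.5 = 49.675
  [0.5→3.5]: (198.7+162.0)/2 × 3 = 541.05
  [3.5→3.75]: (162.0+151.8)/2 × 0.25 = 39.225
  Sum = 629.95 ng/mL·h
Tail: C_last/k_e = 151.8/0.263 = 577.186
AUC_0→∞ (oral tablet) = 629.95 + 577.186 = 1207.136 ng/mL·h
F = (AUC_ev/D_ev)/(AUC_iv/D_iv) = (1207.136/20)/(924/10) = 60.3568/92.4 = 0.6532

F = 0.65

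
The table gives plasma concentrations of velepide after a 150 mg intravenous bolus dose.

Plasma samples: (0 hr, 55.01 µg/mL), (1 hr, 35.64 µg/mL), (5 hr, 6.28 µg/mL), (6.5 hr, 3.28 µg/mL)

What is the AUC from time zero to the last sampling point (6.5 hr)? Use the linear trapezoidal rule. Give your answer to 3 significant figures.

Trapezoidal AUC_0→6.5:
  [0→1]: (55.01+35.64)/2 × 1 = 45.325
  [1→5]: (35.64+6.28)/2 × 4 = 83.84
  [5→6.5]: (6.28+3.28)/2 × 1.5 = 7.17
  Sum = 136.335 µg/mL·hr

AUC = 136 µg/mL·hr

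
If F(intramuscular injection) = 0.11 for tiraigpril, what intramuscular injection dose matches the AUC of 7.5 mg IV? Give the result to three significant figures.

D_intramuscular = 68.2 mg

For equal systemic exposure: F × D_ev = D_iv
D_ev = D_iv / F = 7.5 / 0.11 = 68.1818 mg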